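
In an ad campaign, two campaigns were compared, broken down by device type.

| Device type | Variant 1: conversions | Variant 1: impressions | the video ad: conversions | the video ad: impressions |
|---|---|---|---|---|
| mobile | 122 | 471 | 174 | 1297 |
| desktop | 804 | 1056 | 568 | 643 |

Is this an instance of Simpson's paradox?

Mobile: Variant 1 122/471 = 25.9%, the video ad 174/1297 = 13.4% → Variant 1
Desktop: Variant 1 804/1056 = 76.1%, the video ad 568/643 = 88.3% → the video ad
Overall: Variant 1 926/1527 = 60.6%, the video ad 742/1940 = 38.2% → Variant 1
Neither sweeps: Variant 1 wins 1 of 2 groups, the video ad wins 1. Variant 1 wins overall but not every group — no Simpson reversal.

No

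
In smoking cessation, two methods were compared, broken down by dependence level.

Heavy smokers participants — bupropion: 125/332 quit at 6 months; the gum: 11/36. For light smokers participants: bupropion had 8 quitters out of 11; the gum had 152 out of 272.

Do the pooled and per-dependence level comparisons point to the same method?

No

Heavy smokers: bupropion 125/332 = 37.7%, the gum 11/36 = 30.6% → bupropion
Light smokers: bupropion 8/11 = 72.7%, the gum 152/272 = 55.9% → bupropion
Overall: bupropion 133/343 = 38.8%, the gum 163/308 = 52.9% → the gum
Bupropion wins each dependence group but the gum wins overall — the comparison reverses. Bupropion's participants skew toward heavy smokers, which has a lower base rate.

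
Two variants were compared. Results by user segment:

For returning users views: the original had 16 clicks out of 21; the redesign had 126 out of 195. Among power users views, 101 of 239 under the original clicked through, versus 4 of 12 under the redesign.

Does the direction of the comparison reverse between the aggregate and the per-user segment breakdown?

Yes

Returning users: the original 16/21 = 76.2%, the redesign 126/195 = 64.6% → the original
Power users: the original 101/239 = 42.3%, the redesign 4/12 = 33.3% → the original
Overall: the original 117/260 = 45.0%, the redesign 130/207 = 62.8% → the redesign
The original wins each user group but the redesign wins overall — the comparison reverses. The original's views skew toward power users, which has a lower base rate.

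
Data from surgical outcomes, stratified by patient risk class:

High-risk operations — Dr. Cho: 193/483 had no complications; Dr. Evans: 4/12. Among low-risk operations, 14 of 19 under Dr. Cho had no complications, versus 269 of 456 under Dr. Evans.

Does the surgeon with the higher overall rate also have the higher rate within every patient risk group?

High-risk: Dr. Cho 193/483 = 40.0%, Dr. Evans 4/12 = 33.3% → Dr. Cho
Low-risk: Dr. Cho 14/19 = 73.7%, Dr. Evans 269/456 = 59.0% → Dr. Cho
Overall: Dr. Cho 207/502 = 41.2%, Dr. Evans 273/468 = 58.3% → Dr. Evans
Dr. Cho wins each patient risk group but Dr. Evans wins overall — the comparison reverses. Dr. Cho's operations skew toward high-risk, which has a lower base rate.

No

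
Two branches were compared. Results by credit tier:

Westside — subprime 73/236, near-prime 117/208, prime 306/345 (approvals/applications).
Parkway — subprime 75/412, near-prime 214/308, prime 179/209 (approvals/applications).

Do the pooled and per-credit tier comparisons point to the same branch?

Subprime: Westside 73/236 = 30.9%, Parkway 75/412 = 18.2% → Westside
Near-prime: Westside 117/208 = 56.2%, Parkway 214/308 = 69.5% → Parkway
Prime: Westside 306/345 = 88.7%, Parkway 179/209 = 85.6% → Westside
Overall: Westside 496/789 = 62.9%, Parkway 468/929 = 50.4% → Westside
Neither sweeps: Westside wins 2 of 3 groups, Parkway wins 1. Westside wins overall but not every group — no Simpson reversal.

No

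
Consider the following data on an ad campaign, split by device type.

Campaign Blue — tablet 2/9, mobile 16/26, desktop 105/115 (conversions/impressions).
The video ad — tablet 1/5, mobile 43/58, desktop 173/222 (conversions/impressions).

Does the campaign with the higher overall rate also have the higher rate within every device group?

Tablet: Campaign Blue 2/9 = 22.2%, the video ad 1/5 = 20.0% → Campaign Blue
Mobile: Campaign Blue 16/26 = 61.5%, the video ad 43/58 = 74.1% → the video ad
Desktop: Campaign Blue 105/115 = 91.3%, the video ad 173/222 = 77.9% → Campaign Blue
Overall: Campaign Blue 123/150 = 82.0%, the video ad 217/285 = 76.1% → Campaign Blue
Neither sweeps: Campaign Blue wins 2 of 3 groups, the video ad wins 1. Campaign Blue wins overall but not every group — no Simpson reversal.

No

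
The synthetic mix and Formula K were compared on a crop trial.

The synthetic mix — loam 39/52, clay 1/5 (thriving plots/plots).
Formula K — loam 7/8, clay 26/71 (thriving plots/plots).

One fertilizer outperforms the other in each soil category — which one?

Formula K

Loam: the synthetic mix 39/52 = 75.0%, Formula K 7/8 = 87.5% → Formula K
Clay: the synthetic mix 1/5 = 20.0%, Formula K 26/71 = 36.6% → Formula K
Formula K has the higher rate in both groups.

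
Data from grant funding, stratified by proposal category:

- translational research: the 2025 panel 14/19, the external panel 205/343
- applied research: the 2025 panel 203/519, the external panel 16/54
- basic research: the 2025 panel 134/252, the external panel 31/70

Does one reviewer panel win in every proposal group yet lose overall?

Translational research: the 2025 panel 14/19 = 73.7%, the external panel 205/343 = 59.8% → the 2025 panel
Applied research: the 2025 panel 203/519 = 39.1%, the external panel 16/54 = 29.6% → the 2025 panel
Basic research: the 2025 panel 134/252 = 53.2%, the external panel 31/70 = 44.3% → the 2025 panel
Overall: the 2025 panel 351/790 = 44.4%, the external panel 252/467 = 54.0% → the external panel
The 2025 panel wins each proposal group but the external panel wins overall — the comparison reverses. The 2025 panel's proposals skew toward applied research, which has a lower base rate.

Yes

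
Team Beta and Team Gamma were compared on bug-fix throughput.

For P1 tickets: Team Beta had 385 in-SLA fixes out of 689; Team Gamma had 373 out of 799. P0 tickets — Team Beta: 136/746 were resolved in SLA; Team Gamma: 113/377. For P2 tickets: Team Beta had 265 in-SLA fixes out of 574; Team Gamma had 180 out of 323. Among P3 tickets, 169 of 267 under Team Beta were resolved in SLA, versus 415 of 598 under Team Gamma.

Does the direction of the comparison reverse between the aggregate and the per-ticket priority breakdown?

P1: Team Beta 385/689 = 55.9%, Team Gamma 373/799 = 46.7% → Team Beta
P0: Team Beta 136/746 = 18.2%, Team Gamma 113/377 = 30.0% → Team Gamma
P2: Team Beta 265/574 = 46.2%, Team Gamma 180/323 = 55.7% → Team Gamma
P3: Team Beta 169/267 = 63.3%, Team Gamma 415/598 = 69.4% → Team Gamma
Overall: Team Beta 955/2276 = 42.0%, Team Gamma 1081/2097 = 51.5% → Team Gamma
Neither sweeps: Team Beta wins 1 of 4 groups, Team Gamma wins 3. Team Gamma wins overall but not every group — no Simpson reversal.

No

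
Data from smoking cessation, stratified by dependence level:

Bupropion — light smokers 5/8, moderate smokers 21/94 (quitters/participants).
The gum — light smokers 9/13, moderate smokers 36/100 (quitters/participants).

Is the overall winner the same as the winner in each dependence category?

Yes

Light smokers: bupropion 5/8 = 62.5%, the gum 9/13 = 69.2% → the gum
Moderate smokers: bupropion 21/94 = 22.3%, the gum 36/100 = 36.0% → the gum
Overall: bupropion 26/102 = 25.5%, the gum 45/113 = 39.8% → the gum
The gum wins overall and in every dependence group — no reversal.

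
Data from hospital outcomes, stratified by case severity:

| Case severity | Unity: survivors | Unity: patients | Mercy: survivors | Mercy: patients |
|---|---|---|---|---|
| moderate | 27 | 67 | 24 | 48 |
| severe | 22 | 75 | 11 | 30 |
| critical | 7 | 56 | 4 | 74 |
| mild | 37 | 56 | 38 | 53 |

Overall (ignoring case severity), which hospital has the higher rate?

Moderate: Unity 27/67 = 40.3%, Mercy 24/48 = 50.0% → Mercy
Severe: Unity 22/75 = 29.3%, Mercy 11/30 = 36.7% → Mercy
Critical: Unity 7/56 = 12.5%, Mercy 4/74 = 5.4% → Unity
Mild: Unity 37/56 = 66.1%, Mercy 38/53 = 71.7% → Mercy
Overall: Unity 93/254 = 36.6%, Mercy 77/205 = 37.6% → Mercy
(Neither sweeps every case group, but Mercy has the higher pooled rate.)

Mercy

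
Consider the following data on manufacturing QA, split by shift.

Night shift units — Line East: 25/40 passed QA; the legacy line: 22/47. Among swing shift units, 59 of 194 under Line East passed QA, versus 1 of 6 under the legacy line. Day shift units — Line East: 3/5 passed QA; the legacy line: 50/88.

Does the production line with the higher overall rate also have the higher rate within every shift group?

No

Night shift: Line East 25/40 = 62.5%, the legacy line 22/47 = 46.8% → Line East
Swing shift: Line East 59/194 = 30.4%, the legacy line 1/6 = 16.7% → Line East
Day shift: Line East 3/5 = 60.0%, the legacy line 50/88 = 56.8% → Line East
Overall: Line East 87/239 = 36.4%, the legacy line 73/141 = 51.8% → the legacy line
Line East wins each shift group but the legacy line wins overall — the comparison reverses. Line East's units skew toward swing shift, which has a lower base rate.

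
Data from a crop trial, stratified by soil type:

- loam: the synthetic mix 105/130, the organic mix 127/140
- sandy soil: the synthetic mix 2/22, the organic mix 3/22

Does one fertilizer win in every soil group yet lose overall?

No

Loam: the synthetic mix 105/130 = 80.8%, the organic mix 127/140 = 90.7% → the organic mix
Sandy soil: the synthetic mix 2/22 = 9.1%, the organic mix 3/22 = 13.6% → the organic mix
Overall: the synthetic mix 107/152 = 70.4%, the organic mix 130/162 = 80.2% → the organic mix
The organic mix wins overall and in every soil group — no reversal.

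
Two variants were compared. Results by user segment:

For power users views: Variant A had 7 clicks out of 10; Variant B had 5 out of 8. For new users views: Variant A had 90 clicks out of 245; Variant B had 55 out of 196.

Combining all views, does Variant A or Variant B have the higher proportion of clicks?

Variant A

Power users: Variant A 7/10 = 70.0%, Variant B 5/8 = 62.5% → Variant A
New users: Variant A 90/245 = 36.7%, Variant B 55/196 = 28.1% → Variant A
Overall: Variant A 97/255 = 38.0%, Variant B 60/204 = 29.4% → Variant A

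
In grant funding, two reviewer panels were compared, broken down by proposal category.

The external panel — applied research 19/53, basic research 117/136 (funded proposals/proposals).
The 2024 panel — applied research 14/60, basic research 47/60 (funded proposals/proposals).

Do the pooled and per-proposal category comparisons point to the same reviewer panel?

Yes

Applied research: the external panel 19/53 = 35.8%, the 2024 panel 14/60 = 23.3% → the external panel
Basic research: the external panel 117/136 = 86.0%, the 2024 panel 47/60 = 78.3% → the external panel
Overall: the external panel 136/189 = 72.0%, the 2024 panel 61/120 = 50.8% → the external panel
The external panel wins overall and in every proposal group — no reversal.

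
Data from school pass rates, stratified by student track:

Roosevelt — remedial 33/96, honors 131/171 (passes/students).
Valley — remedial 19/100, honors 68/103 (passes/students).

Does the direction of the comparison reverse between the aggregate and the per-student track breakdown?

Remedial: Roosevelt 33/96 = 34.4%, Valley 19/100 = 19.0% → Roosevelt
Honors: Roosevelt 131/171 = 76.6%, Valley 68/103 = 66.0% → Roosevelt
Overall: Roosevelt 164/267 = 61.4%, Valley 87/203 = 42.9% → Roosevelt
Roosevelt wins overall and in every student group — no reversal.

No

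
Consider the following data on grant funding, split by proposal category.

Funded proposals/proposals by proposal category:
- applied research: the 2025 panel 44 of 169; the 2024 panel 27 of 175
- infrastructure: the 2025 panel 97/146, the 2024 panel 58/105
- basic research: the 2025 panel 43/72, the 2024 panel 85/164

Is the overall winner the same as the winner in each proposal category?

Yes

Applied research: the 2025 panel 44/169 = 26.0%, the 2024 panel 27/175 = 15.4% → the 2025 panel
Infrastructure: the 2025 panel 97/146 = 66.4%, the 2024 panel 58/105 = 55.2% → the 2025 panel
Basic research: the 2025 panel 43/72 = 59.7%, the 2024 panel 85/164 = 51.8% → the 2025 panel
Overall: the 2025 panel 184/387 = 47.5%, the 2024 panel 170/444 = 38.3% → the 2025 panel
The 2025 panel wins overall and in every proposal group — no reversal.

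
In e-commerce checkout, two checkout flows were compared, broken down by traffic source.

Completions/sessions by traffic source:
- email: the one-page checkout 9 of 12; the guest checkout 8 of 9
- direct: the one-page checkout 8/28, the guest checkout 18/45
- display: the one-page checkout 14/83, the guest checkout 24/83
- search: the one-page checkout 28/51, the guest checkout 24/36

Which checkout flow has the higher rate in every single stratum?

the guest checkout

Email: the one-page checkout 9/12 = 75.0%, the guest checkout 8/9 = 88.9% → the guest checkout
Direct: the one-page checkout 8/28 = 28.6%, the guest checkout 18/45 = 40.0% → the guest checkout
Display: the one-page checkout 14/83 = 16.9%, the guest checkout 24/83 = 28.9% → the guest checkout
Search: the one-page checkout 28/51 = 54.9%, the guest checkout 24/36 = 66.7% → the guest checkout
The guest checkout has the higher rate in all 4 groups.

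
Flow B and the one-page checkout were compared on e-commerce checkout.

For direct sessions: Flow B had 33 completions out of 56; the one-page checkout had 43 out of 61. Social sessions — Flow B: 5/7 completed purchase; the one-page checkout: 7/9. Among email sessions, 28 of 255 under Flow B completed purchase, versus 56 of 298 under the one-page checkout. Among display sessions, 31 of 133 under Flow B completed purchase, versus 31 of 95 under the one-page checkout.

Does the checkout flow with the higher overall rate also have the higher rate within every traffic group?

Direct: Flow B 33/56 = 58.9%, the one-page checkout 43/61 = 70.5% → the one-page checkout
Social: Flow B 5/7 = 71.4%, the one-page checkout 7/9 = 77.8% → the one-page checkout
Email: Flow B 28/255 = 11.0%, the one-page checkout 56/298 = 18.8% → the one-page checkout
Display: Flow B 31/133 = 23.3%, the one-page checkout 31/95 = 32.6% → the one-page checkout
Overall: Flow B 97/451 = 21.5%, the one-page checkout 137/463 = 29.6% → the one-page checkout
The one-page checkout wins overall and in every traffic group — no reversal.

Yes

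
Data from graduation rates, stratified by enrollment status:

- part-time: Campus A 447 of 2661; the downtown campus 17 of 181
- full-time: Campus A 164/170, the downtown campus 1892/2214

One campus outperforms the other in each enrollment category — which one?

Campus A

Part-time: Campus A 447/2661 = 16.8%, the downtown campus 17/181 = 9.4% → Campus A
Full-time: Campus A 164/170 = 96.5%, the downtown campus 1892/2214 = 85.5% → Campus A
Campus A has the higher rate in both groups.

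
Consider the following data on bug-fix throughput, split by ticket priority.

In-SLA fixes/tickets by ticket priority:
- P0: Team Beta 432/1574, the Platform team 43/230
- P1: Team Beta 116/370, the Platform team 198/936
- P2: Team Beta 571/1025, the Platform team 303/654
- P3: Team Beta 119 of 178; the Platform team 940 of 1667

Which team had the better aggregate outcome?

P0: Team Beta 432/1574 = 27.4%, the Platform team 43/230 = 18.7% → Team Beta
P1: Team Beta 116/370 = 31.4%, the Platform team 198/936 = 21.2% → Team Beta
P2: Team Beta 571/1025 = 55.7%, the Platform team 303/654 = 46.3% → Team Beta
P3: Team Beta 119/178 = 66.9%, the Platform team 940/1667 = 56.4% → Team Beta
Overall: Team Beta 1238/3147 = 39.3%, the Platform team 1484/3487 = 42.6% → the Platform team
(Team Beta wins every ticket group but the Platform team wins overall — Team Beta's tickets skew toward the low-rate P0 group.)

the Platform team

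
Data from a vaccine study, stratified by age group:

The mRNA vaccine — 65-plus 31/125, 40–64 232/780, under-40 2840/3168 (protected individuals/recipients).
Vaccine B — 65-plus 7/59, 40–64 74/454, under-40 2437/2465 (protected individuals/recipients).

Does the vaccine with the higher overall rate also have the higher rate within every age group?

No

65-plus: the mRNA vaccine 31/125 = 24.8%, Vaccine B 7/59 = 11.9% → the mRNA vaccine
40–64: the mRNA vaccine 232/780 = 29.7%, Vaccine B 74/454 = 16.3% → the mRNA vaccine
Under-40: the mRNA vaccine 2840/3168 = 89.6%, Vaccine B 2437/2465 = 98.9% → Vaccine B
Overall: the mRNA vaccine 3103/4073 = 76.2%, Vaccine B 2518/2978 = 84.6% → Vaccine B
Neither sweeps: the mRNA vaccine wins 2 of 3 groups, Vaccine B wins 1. Vaccine B wins overall but not every group — no Simpson reversal.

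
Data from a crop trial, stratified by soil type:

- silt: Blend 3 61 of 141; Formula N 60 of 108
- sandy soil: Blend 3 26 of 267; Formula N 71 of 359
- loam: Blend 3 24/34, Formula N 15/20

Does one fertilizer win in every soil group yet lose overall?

No

Silt: Blend 3 61/141 = 43.3%, Formula N 60/108 = 55.6% → Formula N
Sandy soil: Blend 3 26/267 = 9.7%, Formula N 71/359 = 19.8% → Formula N
Loam: Blend 3 24/34 = 70.6%, Formula N 15/20 = 75.0% → Formula N
Overall: Blend 3 111/442 = 25.1%, Formula N 146/487 = 30.0% → Formula N
Formula N wins overall and in every soil group — no reversal.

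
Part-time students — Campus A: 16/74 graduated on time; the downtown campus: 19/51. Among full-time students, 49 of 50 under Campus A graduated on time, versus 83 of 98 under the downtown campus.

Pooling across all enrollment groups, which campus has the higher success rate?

Part-time: Campus A 16/74 = 21.6%, the downtown campus 19/51 = 37.3% → the downtown campus
Full-time: Campus A 49/50 = 98.0%, the downtown campus 83/98 = 84.7% → Campus A
Overall: Campus A 65/124 = 52.4%, the downtown campus 102/149 = 68.5% → the downtown campus
(Neither sweeps every enrollment group, but the downtown campus has the higher pooled rate.)

the downtown campus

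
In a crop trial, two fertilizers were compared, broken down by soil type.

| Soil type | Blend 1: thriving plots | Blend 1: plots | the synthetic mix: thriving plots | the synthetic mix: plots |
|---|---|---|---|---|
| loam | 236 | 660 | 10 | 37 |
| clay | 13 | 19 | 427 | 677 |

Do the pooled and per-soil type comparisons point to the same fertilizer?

Loam: Blend 1 236/660 = 35.8%, the synthetic mix 10/37 = 27.0% → Blend 1
Clay: Blend 1 13/19 = 68.4%, the synthetic mix 427/677 = 63.1% → Blend 1
Overall: Blend 1 249/679 = 36.7%, the synthetic mix 437/714 = 61.2% → the synthetic mix
Blend 1 wins each soil group but the synthetic mix wins overall — the comparison reverses. Blend 1's plots skew toward loam, which has a lower base rate.

No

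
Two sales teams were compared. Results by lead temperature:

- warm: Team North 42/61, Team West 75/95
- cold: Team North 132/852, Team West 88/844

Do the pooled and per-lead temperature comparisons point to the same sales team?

No

Warm: Team North 42/61 = 68.9%, Team West 75/95 = 78.9% → Team West
Cold: Team North 132/852 = 15.5%, Team West 88/844 = 10.4% → Team North
Overall: Team North 174/913 = 19.1%, Team West 163/939 = 17.4% → Team North
Neither sweeps: Team North wins 1 of 2 groups, Team West wins 1. Team North wins overall but not every group — no Simpson reversal.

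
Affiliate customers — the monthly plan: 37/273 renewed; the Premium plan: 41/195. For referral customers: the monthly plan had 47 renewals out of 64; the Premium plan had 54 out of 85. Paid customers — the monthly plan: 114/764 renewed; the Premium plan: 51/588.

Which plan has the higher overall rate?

Affiliate: the monthly plan 37/273 = 13.6%, the Premium plan 41/195 = 21.0% → the Premium plan
Referral: the monthly plan 47/64 = 73.4%, the Premium plan 54/85 = 63.5% → the monthly plan
Paid: the monthly plan 114/764 = 14.9%, the Premium plan 51/588 = 8.7% → the monthly plan
Overall: the monthly plan 198/1101 = 18.0%, the Premium plan 146/868 = 16.8% → the monthly plan
(Neither sweeps every signup group, but the monthly plan has the higher pooled rate.)

the monthly plan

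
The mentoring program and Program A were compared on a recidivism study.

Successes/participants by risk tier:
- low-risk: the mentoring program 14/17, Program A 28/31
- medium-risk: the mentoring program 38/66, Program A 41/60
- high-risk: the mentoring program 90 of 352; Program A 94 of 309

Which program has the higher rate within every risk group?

Program A

Low-risk: the mentoring program 14/17 = 82.4%, Program A 28/31 = 90.3% → Program A
Medium-risk: the mentoring program 38/66 = 57.6%, Program A 41/60 = 68.3% → Program A
High-risk: the mentoring program 90/352 = 25.6%, Program A 94/309 = 30.4% → Program A
Program A has the higher rate in all 3 groups.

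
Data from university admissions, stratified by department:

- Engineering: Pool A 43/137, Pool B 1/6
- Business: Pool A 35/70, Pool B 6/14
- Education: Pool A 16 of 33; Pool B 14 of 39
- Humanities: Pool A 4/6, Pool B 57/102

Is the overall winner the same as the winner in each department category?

No

Engineering: Pool A 43/137 = 31.4%, Pool B 1/6 = 16.7% → Pool A
Business: Pool A 35/70 = 50.0%, Pool B 6/14 = 42.9% → Pool A
Education: Pool A 16/33 = 48.5%, Pool B 14/39 = 35.9% → Pool A
Humanities: Pool A 4/6 = 66.7%, Pool B 57/102 = 55.9% → Pool A
Overall: Pool A 98/246 = 39.8%, Pool B 78/161 = 48.4% → Pool B
Pool A wins each department group but Pool B wins overall — the comparison reverses. Pool A's applicants skew toward Engineering, which has a lower base rate.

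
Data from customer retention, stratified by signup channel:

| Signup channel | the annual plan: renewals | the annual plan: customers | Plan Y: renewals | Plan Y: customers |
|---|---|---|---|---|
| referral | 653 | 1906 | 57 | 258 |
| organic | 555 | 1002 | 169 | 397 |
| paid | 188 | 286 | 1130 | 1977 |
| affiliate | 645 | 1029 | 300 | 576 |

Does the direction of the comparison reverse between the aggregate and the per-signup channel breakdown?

Yes

Referral: the annual plan 653/1906 = 34.3%, Plan Y 57/258 = 22.1% → the annual plan
Organic: the annual plan 555/1002 = 55.4%, Plan Y 169/397 = 42.6% → the annual plan
Paid: the annual plan 188/286 = 65.7%, Plan Y 1130/1977 = 57.2% → the annual plan
Affiliate: the annual plan 645/1029 = 62.7%, Plan Y 300/576 = 52.1% → the annual plan
Overall: the annual plan 2041/4223 = 48.3%, Plan Y 1656/3208 = 51.6% → Plan Y
The annual plan wins each signup group but Plan Y wins overall — the comparison reverses. The annual plan's customers skew toward referral, which has a lower base rate.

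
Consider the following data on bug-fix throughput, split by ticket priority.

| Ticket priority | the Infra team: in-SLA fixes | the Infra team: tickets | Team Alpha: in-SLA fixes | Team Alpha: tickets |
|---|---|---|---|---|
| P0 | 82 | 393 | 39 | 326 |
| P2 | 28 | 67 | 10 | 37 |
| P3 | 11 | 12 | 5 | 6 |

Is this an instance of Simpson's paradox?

P0: the Infra team 82/393 = 20.9%, Team Alpha 39/326 = 12.0% → the Infra team
P2: the Infra team 28/67 = 41.8%, Team Alpha 10/37 = 27.0% → the Infra team
P3: the Infra team 11/12 = 91.7%, Team Alpha 5/6 = 83.3% → the Infra team
Overall: the Infra team 121/472 = 25.6%, Team Alpha 54/369 = 14.6% → the Infra team
The Infra team wins overall and in every ticket group — no reversal.

No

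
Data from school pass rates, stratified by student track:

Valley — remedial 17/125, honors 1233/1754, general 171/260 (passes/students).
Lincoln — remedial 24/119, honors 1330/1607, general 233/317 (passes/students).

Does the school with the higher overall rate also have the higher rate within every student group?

Remedial: Valley 17/125 = 13.6%, Lincoln 24/119 = 20.2% → Lincoln
Honors: Valley 1233/1754 = 70.3%, Lincoln 1330/1607 = 82.8% → Lincoln
General: Valley 171/260 = 65.8%, Lincoln 233/317 = 73.5% → Lincoln
Overall: Valley 1421/2139 = 66.4%, Lincoln 1587/2043 = 77.7% → Lincoln
Lincoln wins overall and in every student group — no reversal.

Yes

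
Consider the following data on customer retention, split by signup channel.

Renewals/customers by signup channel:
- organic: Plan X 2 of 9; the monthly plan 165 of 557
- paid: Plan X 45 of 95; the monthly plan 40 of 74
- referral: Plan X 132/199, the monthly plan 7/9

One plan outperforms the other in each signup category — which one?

Organic: Plan X 2/9 = 22.2%, the monthly plan 165/557 = 29.6% → the monthly plan
Paid: Plan X 45/95 = 47.4%, the monthly plan 40/74 = 54.1% → the monthly plan
Referral: Plan X 132/199 = 66.3%, the monthly plan 7/9 = 77.8% → the monthly plan
The monthly plan has the higher rate in all 3 groups.

the monthly plan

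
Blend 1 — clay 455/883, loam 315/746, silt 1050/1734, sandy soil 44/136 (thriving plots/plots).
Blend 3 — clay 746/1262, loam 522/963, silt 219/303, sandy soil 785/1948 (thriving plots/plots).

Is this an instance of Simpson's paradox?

Clay: Blend 1 455/883 = 51.5%, Blend 3 746/1262 = 59.1% → Blend 3
Loam: Blend 1 315/746 = 42.2%, Blend 3 522/963 = 54.2% → Blend 3
Silt: Blend 1 1050/1734 = 60.6%, Blend 3 219/303 = 72.3% → Blend 3
Sandy soil: Blend 1 44/136 = 32.4%, Blend 3 785/1948 = 40.3% → Blend 3
Overall: Blend 1 1864/3499 = 53.3%, Blend 3 2272/4476 = 50.8% → Blend 1
Blend 3 wins each soil group but Blend 1 wins overall — the comparison reverses. Blend 3's plots skew toward sandy soil, which has a lower base rate.

Yes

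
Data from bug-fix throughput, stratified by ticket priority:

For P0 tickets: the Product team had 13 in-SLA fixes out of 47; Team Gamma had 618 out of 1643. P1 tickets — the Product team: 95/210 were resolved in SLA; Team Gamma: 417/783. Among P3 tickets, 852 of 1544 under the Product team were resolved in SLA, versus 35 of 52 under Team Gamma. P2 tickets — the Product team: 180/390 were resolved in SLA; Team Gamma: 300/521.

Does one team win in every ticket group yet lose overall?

Yes

P0: the Product team 13/47 = 27.7%, Team Gamma 618/1643 = 37.6% → Team Gamma
P1: the Product team 95/210 = 45.2%, Team Gamma 417/783 = 53.3% → Team Gamma
P3: the Product team 852/1544 = 55.2%, Team Gamma 35/52 = 67.3% → Team Gamma
P2: the Product team 180/390 = 46.2%, Team Gamma 300/521 = 57.6% → Team Gamma
Overall: the Product team 1140/2191 = 52.0%, Team Gamma 1370/2999 = 45.7% → the Product team
Team Gamma wins each ticket group but the Product team wins overall — the comparison reverses. Team Gamma's tickets skew toward P0, which has a lower base rate.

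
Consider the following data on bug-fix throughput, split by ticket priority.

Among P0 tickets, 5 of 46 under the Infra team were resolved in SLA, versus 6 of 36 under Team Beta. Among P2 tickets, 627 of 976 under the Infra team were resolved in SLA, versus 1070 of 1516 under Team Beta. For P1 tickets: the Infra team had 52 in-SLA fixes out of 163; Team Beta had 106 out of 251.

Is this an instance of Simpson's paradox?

No

P0: the Infra team 5/46 = 10.9%, Team Beta 6/36 = 16.7% → Team Beta
P2: the Infra team 627/976 = 64.2%, Team Beta 1070/1516 = 70.6% → Team Beta
P1: the Infra team 52/163 = 31.9%, Team Beta 106/251 = 42.2% → Team Beta
Overall: the Infra team 684/1185 = 57.7%, Team Beta 1182/1803 = 65.6% → Team Beta
Team Beta wins overall and in every ticket group — no reversal.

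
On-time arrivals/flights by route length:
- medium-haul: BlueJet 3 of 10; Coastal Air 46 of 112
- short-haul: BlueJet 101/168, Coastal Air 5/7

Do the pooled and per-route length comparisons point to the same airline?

Medium-haul: BlueJet 3/10 = 30.0%, Coastal Air 46/112 = 41.1% → Coastal Air
Short-haul: BlueJet 101/168 = 60.1%, Coastal Air 5/7 = 71.4% → Coastal Air
Overall: BlueJet 104/178 = 58.4%, Coastal Air 51/119 = 42.9% → BlueJet
Coastal Air wins each route group but BlueJet wins overall — the comparison reverses. Coastal Air's flights skew toward medium-haul, which has a lower base rate.

No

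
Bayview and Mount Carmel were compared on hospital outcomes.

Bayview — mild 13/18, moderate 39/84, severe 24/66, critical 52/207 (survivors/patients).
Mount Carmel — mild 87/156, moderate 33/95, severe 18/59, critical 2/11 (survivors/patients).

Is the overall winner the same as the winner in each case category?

No

Mild: Bayview 13/18 = 72.2%, Mount Carmel 87/156 = 55.8% → Bayview
Moderate: Bayview 39/84 = 46.4%, Mount Carmel 33/95 = 34.7% → Bayview
Severe: Bayview 24/66 = 36.4%, Mount Carmel 18/59 = 30.5% → Bayview
Critical: Bayview 52/207 = 25.1%, Mount Carmel 2/11 = 18.2% → Bayview
Overall: Bayview 128/375 = 34.1%, Mount Carmel 140/321 = 43.6% → Mount Carmel
Bayview wins each case group but Mount Carmel wins overall — the comparison reverses. Bayview's patients skew toward critical, which has a lower base rate.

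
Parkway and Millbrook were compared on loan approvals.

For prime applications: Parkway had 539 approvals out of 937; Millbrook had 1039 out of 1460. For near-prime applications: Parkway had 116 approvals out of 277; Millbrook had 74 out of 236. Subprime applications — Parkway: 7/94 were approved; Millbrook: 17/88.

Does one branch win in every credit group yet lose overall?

No

Prime: Parkway 539/937 = 57.5%, Millbrook 1039/1460 = 71.2% → Millbrook
Near-prime: Parkway 116/277 = 41.9%, Millbrook 74/236 = 31.4% → Parkway
Subprime: Parkway 7/94 = 7.4%, Millbrook 17/88 = 19.3% → Millbrook
Overall: Parkway 662/1308 = 50.6%, Millbrook 1130/1784 = 63.3% → Millbrook
Neither sweeps: Parkway wins 1 of 3 groups, Millbrook wins 2. Millbrook wins overall but not every group — no Simpson reversal.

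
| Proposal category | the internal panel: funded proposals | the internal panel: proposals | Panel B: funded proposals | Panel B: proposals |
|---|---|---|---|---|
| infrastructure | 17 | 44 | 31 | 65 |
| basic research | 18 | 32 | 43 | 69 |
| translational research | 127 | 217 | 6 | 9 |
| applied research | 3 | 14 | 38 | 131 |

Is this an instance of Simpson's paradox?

Infrastructure: the internal panel 17/44 = 38.6%, Panel B 31/65 = 47.7% → Panel B
Basic research: the internal panel 18/32 = 56.2%, Panel B 43/69 = 62.3% → Panel B
Translational research: the internal panel 127/217 = 58.5%, Panel B 6/9 = 66.7% → Panel B
Applied research: the internal panel 3/14 = 21.4%, Panel B 38/131 = 29.0% → Panel B
Overall: the internal panel 165/307 = 53.7%, Panel B 118/274 = 43.1% → the internal panel
Panel B wins each proposal group but the internal panel wins overall — the comparison reverses. Panel B's proposals skew toward applied research, which has a lower base rate.

Yes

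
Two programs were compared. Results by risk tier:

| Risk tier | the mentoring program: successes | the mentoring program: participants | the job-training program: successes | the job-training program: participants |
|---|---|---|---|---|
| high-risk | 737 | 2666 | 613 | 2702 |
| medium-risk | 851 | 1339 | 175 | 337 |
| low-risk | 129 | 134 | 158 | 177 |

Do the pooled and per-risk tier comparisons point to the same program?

Yes

High-risk: the mentoring program 737/2666 = 27.6%, the job-training program 613/2702 = 22.7% → the mentoring program
Medium-risk: the mentoring program 851/1339 = 63.6%, the job-training program 175/337 = 51.9% → the mentoring program
Low-risk: the mentoring program 129/134 = 96.3%, the job-training program 158/177 = 89.3% → the mentoring program
Overall: the mentoring program 1717/4139 = 41.5%, the job-training program 946/3216 = 29.4% → the mentoring program
The mentoring program wins overall and in every risk group — no reversal.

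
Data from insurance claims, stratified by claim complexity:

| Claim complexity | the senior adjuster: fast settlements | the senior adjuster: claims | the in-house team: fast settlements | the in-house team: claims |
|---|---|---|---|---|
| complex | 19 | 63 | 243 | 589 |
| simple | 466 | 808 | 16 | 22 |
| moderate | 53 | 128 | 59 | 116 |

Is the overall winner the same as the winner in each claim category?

Complex: the senior adjuster 19/63 = 30.2%, the in-house team 243/589 = 41.3% → the in-house team
Simple: the senior adjuster 466/808 = 57.7%, the in-house team 16/22 = 72.7% → the in-house team
Moderate: the senior adjuster 53/128 = 41.4%, the in-house team 59/116 = 50.9% → the in-house team
Overall: the senior adjuster 538/999 = 53.9%, the in-house team 318/727 = 43.7% → the senior adjuster
The in-house team wins each claim group but the senior adjuster wins overall — the comparison reverses. The in-house team's claims skew toward complex, which has a lower base rate.

No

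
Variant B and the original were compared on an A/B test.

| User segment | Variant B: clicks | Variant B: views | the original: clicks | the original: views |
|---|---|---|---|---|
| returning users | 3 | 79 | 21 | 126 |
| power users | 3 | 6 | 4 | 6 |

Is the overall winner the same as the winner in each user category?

Returning users: Variant B 3/79 = 3.8%, the original 21/126 = 16.7% → the original
Power users: Variant B 3/6 = 50.0%, the original 4/6 = 66.7% → the original
Overall: Variant B 6/85 = 7.1%, the original 25/132 = 18.9% → the original
The original wins overall and in every user group — no reversal.

Yes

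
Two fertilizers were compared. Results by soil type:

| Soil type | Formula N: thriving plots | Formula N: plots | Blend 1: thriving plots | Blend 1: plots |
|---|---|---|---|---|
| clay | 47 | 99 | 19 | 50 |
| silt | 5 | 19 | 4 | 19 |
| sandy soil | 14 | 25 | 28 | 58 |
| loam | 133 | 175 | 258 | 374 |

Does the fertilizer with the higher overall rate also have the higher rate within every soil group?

Clay: Formula N 47/99 = 47.5%, Blend 1 19/50 = 38.0% → Formula N
Silt: Formula N 5/19 = 26.3%, Blend 1 4/19 = 21.1% → Formula N
Sandy soil: Formula N 14/25 = 56.0%, Blend 1 28/58 = 48.3% → Formula N
Loam: Formula N 133/175 = 76.0%, Blend 1 258/374 = 69.0% → Formula N
Overall: Formula N 199/318 = 62.6%, Blend 1 309/501 = 61.7% → Formula N
Formula N wins overall and in every soil group — no reversal.

Yes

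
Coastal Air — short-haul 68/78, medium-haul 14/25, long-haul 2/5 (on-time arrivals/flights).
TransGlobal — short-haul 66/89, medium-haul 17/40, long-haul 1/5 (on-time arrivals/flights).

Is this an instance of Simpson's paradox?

No

Short-haul: Coastal Air 68/78 = 87.2%, TransGlobal 66/89 = 74.2% → Coastal Air
Medium-haul: Coastal Air 14/25 = 56.0%, TransGlobal 17/40 = 42.5% → Coastal Air
Long-haul: Coastal Air 2/5 = 40.0%, TransGlobal 1/5 = 20.0% → Coastal Air
Overall: Coastal Air 84/108 = 77.8%, TransGlobal 84/134 = 62.7% → Coastal Air
Coastal Air wins overall and in every route group — no reversal.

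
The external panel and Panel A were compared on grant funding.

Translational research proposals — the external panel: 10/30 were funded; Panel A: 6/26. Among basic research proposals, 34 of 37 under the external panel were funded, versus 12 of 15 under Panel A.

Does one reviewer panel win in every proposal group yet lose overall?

No

Translational research: the external panel 10/30 = 33.3%, Panel A 6/26 = 23.1% → the external panel
Basic research: the external panel 34/37 = 91.9%, Panel A 12/15 = 80.0% → the external panel
Overall: the external panel 44/67 = 65.7%, Panel A 18/41 = 43.9% → the external panel
The external panel wins overall and in every proposal group — no reversal.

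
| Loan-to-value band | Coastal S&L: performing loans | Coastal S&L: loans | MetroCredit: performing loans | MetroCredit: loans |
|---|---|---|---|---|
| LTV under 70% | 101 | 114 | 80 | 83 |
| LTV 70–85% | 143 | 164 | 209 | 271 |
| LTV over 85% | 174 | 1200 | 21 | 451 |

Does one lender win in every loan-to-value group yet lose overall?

LTV under 70%: Coastal S&L 101/114 = 88.6%, MetroCredit 80/83 = 96.4% → MetroCredit
LTV 70–85%: Coastal S&L 143/164 = 87.2%, MetroCredit 209/271 = 77.1% → Coastal S&L
LTV over 85%: Coastal S&L 174/1200 = 14.5%, MetroCredit 21/451 = 4.7% → Coastal S&L
Overall: Coastal S&L 418/1478 = 28.3%, MetroCredit 310/805 = 38.5% → MetroCredit
Neither sweeps: Coastal S&L wins 2 of 3 groups, MetroCredit wins 1. MetroCredit wins overall but not every group — no Simpson reversal.

No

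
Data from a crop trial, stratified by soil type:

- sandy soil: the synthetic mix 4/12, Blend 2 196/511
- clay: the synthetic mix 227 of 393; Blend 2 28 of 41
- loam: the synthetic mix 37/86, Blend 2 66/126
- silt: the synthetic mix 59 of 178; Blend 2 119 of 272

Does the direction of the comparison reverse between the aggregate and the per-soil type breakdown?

Sandy soil: the synthetic mix 4/12 = 33.3%, Blend 2 196/511 = 38.4% → Blend 2
Clay: the synthetic mix 227/393 = 57.8%, Blend 2 28/41 = 68.3% → Blend 2
Loam: the synthetic mix 37/86 = 43.0%, Blend 2 66/126 = 52.4% → Blend 2
Silt: the synthetic mix 59/178 = 33.1%, Blend 2 119/272 = 43.8% → Blend 2
Overall: the synthetic mix 327/669 = 48.9%, Blend 2 409/950 = 43.1% → the synthetic mix
Blend 2 wins each soil group but the synthetic mix wins overall — the comparison reverses. Blend 2's plots skew toward sandy soil, which has a lower base rate.

Yes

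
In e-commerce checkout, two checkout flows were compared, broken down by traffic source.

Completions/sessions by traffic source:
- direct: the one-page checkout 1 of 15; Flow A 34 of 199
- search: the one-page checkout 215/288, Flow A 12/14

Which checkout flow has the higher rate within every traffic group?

Flow A

Direct: the one-page checkout 1/15 = 6.7%, Flow A 34/199 = 17.1% → Flow A
Search: the one-page checkout 215/288 = 74.7%, Flow A 12/14 = 85.7% → Flow A
Flow A has the higher rate in both groups.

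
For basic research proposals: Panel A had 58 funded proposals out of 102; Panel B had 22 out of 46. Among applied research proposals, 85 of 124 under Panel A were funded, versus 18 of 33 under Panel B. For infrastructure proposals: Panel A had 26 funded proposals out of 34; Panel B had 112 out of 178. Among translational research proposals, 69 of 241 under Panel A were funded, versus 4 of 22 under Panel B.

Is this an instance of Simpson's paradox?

Yes

Basic research: Panel A 58/102 = 56.9%, Panel B 22/46 = 47.8% → Panel A
Applied research: Panel A 85/124 = 68.5%, Panel B 18/33 = 54.5% → Panel A
Infrastructure: Panel A 26/34 = 76.5%, Panel B 112/178 = 62.9% → Panel A
Translational research: Panel A 69/241 = 28.6%, Panel B 4/22 = 18.2% → Panel A
Overall: Panel A 238/501 = 47.5%, Panel B 156/279 = 55.9% → Panel B
Panel A wins each proposal group but Panel B wins overall — the comparison reverses. Panel A's proposals skew toward translational research, which has a lower base rate.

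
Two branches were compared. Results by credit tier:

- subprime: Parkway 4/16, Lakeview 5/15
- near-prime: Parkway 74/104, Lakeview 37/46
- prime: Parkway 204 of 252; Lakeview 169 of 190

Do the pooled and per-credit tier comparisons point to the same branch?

Subprime: Parkway 4/16 = 25.0%, Lakeview 5/15 = 33.3% → Lakeview
Near-prime: Parkway 74/104 = 71.2%, Lakeview 37/46 = 80.4% → Lakeview
Prime: Parkway 204/252 = 81.0%, Lakeview 169/190 = 88.9% → Lakeview
Overall: Parkway 282/372 = 75.8%, Lakeview 211/251 = 84.1% → Lakeview
Lakeview wins overall and in every credit group — no reversal.

Yes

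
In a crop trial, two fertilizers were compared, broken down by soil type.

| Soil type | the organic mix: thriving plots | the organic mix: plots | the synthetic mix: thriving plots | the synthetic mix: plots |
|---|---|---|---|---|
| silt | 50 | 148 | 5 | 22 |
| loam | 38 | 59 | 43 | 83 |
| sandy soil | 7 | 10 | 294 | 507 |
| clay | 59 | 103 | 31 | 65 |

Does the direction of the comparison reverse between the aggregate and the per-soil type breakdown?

Silt: the organic mix 50/148 = 33.8%, the synthetic mix 5/22 = 22.7% → the organic mix
Loam: the organic mix 38/59 = 64.4%, the synthetic mix 43/83 = 51.8% → the organic mix
Sandy soil: the organic mix 7/10 = 70.0%, the synthetic mix 294/507 = 58.0% → the organic mix
Clay: the organic mix 59/103 = 57.3%, the synthetic mix 31/65 = 47.7% → the organic mix
Overall: the organic mix 154/320 = 48.1%, the synthetic mix 373/677 = 55.1% → the synthetic mix
The organic mix wins each soil group but the synthetic mix wins overall — the comparison reverses. The organic mix's plots skew toward silt, which has a lower base rate.

Yes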